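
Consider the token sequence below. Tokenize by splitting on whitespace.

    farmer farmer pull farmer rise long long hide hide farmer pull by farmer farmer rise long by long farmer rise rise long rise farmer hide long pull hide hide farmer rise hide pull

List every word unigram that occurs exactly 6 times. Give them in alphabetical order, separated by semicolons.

Unigram counts meeting the condition (exactly 6 times):
  hide: 6
  long: 6
  rise: 6

hide; long; rise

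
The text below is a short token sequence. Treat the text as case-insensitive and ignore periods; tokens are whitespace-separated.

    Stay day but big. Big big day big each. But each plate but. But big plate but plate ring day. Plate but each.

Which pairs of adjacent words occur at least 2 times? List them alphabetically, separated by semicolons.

Bigram counts meeting the condition (at least 2 times):
  big big: 2
  but big: 2
  but each: 2
  plate but: 3

big big; but big; but each; plate but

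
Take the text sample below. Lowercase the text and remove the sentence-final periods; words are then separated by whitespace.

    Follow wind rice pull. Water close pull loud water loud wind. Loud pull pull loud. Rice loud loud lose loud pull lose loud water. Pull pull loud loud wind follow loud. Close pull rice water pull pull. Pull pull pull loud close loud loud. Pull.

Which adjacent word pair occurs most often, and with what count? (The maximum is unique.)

"pull pull", 6 times

Bigram frequencies (highest first):
  pull pull: 6
  pull loud: 4
  loud pull: 3
  loud loud: 3
  close pull: 2
  loud water: 2
  … (20 more, each ≤ 2)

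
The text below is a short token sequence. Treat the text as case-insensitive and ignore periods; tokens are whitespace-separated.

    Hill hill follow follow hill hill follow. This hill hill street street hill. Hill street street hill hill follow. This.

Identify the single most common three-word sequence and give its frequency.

"hill hill follow", 3 times

Trigram frequencies (highest first):
  hill hill follow: 3
  hill follow this: 2
  hill hill street: 2
  hill street street: 2
  street street hill: 2
  street hill hill: 2
  … (5 more, each ≤ 1)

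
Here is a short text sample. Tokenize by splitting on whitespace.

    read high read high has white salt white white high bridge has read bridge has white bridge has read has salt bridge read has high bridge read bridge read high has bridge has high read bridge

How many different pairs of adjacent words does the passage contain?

36 tokens → 35 bigram windows in total.
Repeated bigrams (each contributes count−1 duplicates):
  bridge has: 4
  bridge read: 3
  read bridge: 3
  read high: 3
  has high: 2
  has read: 2
  has white: 2
  high bridge: 2
  … (3 more repeated)
16 duplicate windows → 35 − 16 = 19 distinct.

19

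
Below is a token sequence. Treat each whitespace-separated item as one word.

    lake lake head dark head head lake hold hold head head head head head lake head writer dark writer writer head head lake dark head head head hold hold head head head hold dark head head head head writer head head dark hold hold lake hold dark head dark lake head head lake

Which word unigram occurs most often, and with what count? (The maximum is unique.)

"head", 26 times

Unigram frequencies (highest first):
  head: 26
  lake: 8
  hold: 8
  dark: 7
  writer: 4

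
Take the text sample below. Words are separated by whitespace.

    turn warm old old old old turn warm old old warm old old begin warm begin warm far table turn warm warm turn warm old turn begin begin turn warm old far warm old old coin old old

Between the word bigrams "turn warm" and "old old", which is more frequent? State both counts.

"old old" (7 vs 5)

"turn warm": 5 occurrences
"old old": 7 occurrences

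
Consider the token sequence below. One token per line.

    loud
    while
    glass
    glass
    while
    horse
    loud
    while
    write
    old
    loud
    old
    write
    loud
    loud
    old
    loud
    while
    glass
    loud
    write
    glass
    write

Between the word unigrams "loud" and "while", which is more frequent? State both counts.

"loud" (7 vs 4)

"loud": 7 occurrences
"while": 4 occurrences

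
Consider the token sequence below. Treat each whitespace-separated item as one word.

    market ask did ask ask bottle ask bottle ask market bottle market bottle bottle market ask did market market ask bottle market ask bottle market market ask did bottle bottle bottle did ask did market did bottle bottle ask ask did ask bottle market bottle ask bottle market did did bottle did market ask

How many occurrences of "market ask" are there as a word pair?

6

Scanning the 53 overlapping bigram windows for "market ask":
  position 1–2: market ask
  position 15–16: market ask
  position 19–20: market ask
  position 22–23: market ask
  position 26–27: market ask
  position 53–54: market ask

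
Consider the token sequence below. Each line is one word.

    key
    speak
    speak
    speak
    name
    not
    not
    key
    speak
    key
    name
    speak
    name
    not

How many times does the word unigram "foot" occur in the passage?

0

Scanning the 14 tokens for "foot":
  (none found)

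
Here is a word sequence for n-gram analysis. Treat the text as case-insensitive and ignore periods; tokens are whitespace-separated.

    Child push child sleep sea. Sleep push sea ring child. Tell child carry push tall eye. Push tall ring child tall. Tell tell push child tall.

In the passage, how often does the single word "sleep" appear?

Scanning the 26 tokens for "sleep":
  position 4: sleep
  position 6: sleep

2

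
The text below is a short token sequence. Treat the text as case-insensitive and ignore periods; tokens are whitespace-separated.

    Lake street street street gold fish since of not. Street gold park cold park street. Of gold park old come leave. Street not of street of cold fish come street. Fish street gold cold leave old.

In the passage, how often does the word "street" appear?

9

Scanning the 36 tokens for "street":
  position 2: street
  position 3: street
  position 4: street
  position 10: street
  position 15: street
  position 22: street
  position 25: street
  position 30: street
  position 32: street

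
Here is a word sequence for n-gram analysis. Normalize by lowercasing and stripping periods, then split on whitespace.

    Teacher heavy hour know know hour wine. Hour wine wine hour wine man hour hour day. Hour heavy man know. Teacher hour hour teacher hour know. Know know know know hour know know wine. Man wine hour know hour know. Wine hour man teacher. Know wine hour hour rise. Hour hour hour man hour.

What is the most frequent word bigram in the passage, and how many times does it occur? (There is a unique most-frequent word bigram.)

"know know", 6 times

Bigram frequencies (highest first):
  know know: 6
  hour know: 5
  wine hour: 5
  hour hour: 5
  know hour: 3
  hour wine: 3
  … (20 more, each ≤ 3)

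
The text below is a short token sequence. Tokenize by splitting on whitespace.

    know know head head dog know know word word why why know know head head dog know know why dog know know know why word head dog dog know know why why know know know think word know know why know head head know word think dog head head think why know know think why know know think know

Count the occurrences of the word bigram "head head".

Scanning the 58 overlapping bigram windows for "head head":
  position 3–4: head head
  position 14–15: head head
  position 42–43: head head
  position 48–49: head head

4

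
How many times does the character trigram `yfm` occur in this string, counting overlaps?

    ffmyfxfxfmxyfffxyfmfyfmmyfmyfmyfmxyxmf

Sliding a length-3 window over the 38 characters (36 positions):
  position 17–19: yfm
  position 21–23: yfm
  position 25–27: yfm
  position 28–30: yfm
  position 31–33: yfm

5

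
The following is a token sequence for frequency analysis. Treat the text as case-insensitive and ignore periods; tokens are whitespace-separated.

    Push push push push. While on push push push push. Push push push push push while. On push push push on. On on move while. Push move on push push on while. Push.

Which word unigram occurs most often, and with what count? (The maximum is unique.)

"push", 20 times

Unigram frequencies (highest first):
  push: 20
  on: 7
  while: 4
  move: 2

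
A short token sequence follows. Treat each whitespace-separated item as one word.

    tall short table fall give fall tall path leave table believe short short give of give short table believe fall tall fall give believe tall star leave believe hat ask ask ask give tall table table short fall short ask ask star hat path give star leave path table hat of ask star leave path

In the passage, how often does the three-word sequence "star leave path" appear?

2

Scanning the 53 overlapping trigram windows for "star leave path":
  position 46–48: star leave path
  position 53–55: star leave path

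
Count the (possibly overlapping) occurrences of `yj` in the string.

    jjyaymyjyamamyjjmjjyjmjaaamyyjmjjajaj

4

Sliding a length-2 window over the 37 characters (36 positions):
  position 7–8: yj
  position 14–15: yj
  position 20–21: yj
  position 29–30: yj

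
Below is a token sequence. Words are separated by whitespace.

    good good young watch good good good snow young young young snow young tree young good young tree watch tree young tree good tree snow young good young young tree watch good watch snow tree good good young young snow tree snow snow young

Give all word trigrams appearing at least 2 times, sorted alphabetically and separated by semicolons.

good good young; good young young; young good young; young tree watch; young young snow

Trigram counts meeting the condition (at least 2 times):
  good good young: 2
  good young young: 2
  young good young: 2
  young tree watch: 2
  young young snow: 2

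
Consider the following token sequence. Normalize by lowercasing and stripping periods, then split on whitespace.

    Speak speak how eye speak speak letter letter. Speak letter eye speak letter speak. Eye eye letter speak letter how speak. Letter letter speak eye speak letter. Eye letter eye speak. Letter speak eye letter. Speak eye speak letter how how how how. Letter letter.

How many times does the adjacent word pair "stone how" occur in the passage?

0

Scanning the 44 overlapping bigram windows for "stone how":
  (none found)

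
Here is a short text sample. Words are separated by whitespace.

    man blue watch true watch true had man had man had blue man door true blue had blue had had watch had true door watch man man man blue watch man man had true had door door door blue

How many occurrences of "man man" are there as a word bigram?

3

Scanning the 38 overlapping bigram windows for "man man":
  position 26–27: man man
  position 27–28: man man
  position 31–32: man man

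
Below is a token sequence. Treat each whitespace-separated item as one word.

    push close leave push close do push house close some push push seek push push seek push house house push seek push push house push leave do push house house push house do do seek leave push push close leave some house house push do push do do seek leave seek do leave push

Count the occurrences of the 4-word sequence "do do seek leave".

Scanning the 51 overlapping 4-gram windows for "do do seek leave":
  position 33–36: do do seek leave
  position 47–50: do do seek leave

2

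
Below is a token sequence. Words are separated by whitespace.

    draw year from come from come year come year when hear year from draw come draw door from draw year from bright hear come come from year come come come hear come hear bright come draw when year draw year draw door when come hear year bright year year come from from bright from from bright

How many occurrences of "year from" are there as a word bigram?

Scanning the 55 overlapping bigram windows for "year from":
  position 2–3: year from
  position 12–13: year from
  position 20–21: year from

3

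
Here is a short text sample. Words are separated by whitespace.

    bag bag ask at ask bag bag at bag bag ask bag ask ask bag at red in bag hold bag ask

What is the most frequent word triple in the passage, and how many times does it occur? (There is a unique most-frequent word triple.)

Trigram frequencies (highest first):
  bag bag ask: 2
  bag ask at: 1
  ask at ask: 1
  at ask bag: 1
  ask bag bag: 1
  bag bag at: 1
  … (13 more, each ≤ 1)

"bag bag ask", 2 times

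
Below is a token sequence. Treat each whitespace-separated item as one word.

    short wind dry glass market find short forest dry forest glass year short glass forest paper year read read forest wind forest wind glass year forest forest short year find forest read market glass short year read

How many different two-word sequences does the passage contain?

32

37 tokens → 36 bigram windows in total.
Repeated bigrams (each contributes count−1 duplicates):
  forest wind: 2
  glass year: 2
  short year: 2
  year read: 2
4 duplicate windows → 36 − 4 = 32 distinct.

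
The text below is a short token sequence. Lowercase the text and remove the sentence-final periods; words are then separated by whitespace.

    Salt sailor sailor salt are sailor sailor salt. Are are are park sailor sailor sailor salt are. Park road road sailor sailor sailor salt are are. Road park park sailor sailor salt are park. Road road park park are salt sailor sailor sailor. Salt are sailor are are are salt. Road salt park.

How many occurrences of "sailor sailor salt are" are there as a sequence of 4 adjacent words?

Scanning the 50 overlapping 4-gram windows for "sailor sailor salt are":
  position 2–5: sailor sailor salt are
  position 6–9: sailor sailor salt are
  position 14–17: sailor sailor salt are
  position 22–25: sailor sailor salt are
  position 30–33: sailor sailor salt are
  position 42–45: sailor sailor salt are

6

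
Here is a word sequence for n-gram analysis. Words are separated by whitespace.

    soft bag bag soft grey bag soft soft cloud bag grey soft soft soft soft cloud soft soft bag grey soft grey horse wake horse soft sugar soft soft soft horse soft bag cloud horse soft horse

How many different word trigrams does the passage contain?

37 tokens → 35 trigram windows in total.
Repeated trigrams (each contributes count−1 duplicates):
  soft soft soft: 3
  bag grey soft: 2
  soft soft cloud: 2
4 duplicate windows → 35 − 4 = 31 distinct.

31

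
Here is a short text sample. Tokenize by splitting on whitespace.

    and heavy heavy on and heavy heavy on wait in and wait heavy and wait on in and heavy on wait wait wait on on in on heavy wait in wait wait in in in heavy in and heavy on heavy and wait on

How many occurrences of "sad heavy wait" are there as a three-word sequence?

Scanning the 42 overlapping trigram windows for "sad heavy wait":
  (none found)

0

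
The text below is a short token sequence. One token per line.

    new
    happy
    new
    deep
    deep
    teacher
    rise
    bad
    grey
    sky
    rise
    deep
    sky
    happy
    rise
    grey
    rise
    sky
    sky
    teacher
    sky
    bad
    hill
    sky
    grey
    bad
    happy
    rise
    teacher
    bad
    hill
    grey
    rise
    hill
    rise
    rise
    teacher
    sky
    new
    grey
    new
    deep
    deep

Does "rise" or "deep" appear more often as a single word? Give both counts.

"rise" (8 vs 5)

"rise": 8 occurrences
"deep": 5 occurrences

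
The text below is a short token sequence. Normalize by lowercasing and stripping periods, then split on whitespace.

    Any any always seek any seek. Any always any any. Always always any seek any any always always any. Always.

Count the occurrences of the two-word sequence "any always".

Scanning the 19 overlapping bigram windows for "any always":
  position 2–3: any always
  position 7–8: any always
  position 10–11: any always
  position 16–17: any always
  position 19–20: any always

5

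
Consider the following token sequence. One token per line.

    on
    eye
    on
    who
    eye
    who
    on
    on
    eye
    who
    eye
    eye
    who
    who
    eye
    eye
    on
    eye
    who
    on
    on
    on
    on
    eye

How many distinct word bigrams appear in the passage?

9

24 tokens → 23 bigram windows in total.
Repeated bigrams (each contributes count−1 duplicates):
  eye who: 4
  on eye: 4
  on on: 4
  who eye: 3
  eye eye: 2
  eye on: 2
  who on: 2
14 duplicate windows → 23 − 14 = 9 distinct.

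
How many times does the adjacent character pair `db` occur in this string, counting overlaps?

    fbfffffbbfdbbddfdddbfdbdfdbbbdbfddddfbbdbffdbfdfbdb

8

Sliding a length-2 window over the 51 characters (50 positions):
  position 11–12: db
  position 19–20: db
  position 22–23: db
  position 26–27: db
  position 30–31: db
  position 40–41: db
  position 44–45: db
  position 50–51: db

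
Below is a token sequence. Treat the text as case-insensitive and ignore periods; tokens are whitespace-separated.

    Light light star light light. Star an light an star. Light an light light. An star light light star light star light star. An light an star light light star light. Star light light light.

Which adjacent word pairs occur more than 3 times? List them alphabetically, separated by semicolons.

Bigram counts meeting the condition (more than 3 times):
  light an: 4
  light light: 7
  light star: 7
  star light: 8

light an; light light; light star; star light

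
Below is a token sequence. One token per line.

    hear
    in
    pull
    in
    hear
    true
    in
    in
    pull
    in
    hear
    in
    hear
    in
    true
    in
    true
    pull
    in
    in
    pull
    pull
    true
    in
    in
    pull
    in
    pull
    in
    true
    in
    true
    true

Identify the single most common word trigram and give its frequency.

Trigram frequencies (highest first):
  in pull in: 4
  in in pull: 3
  pull in hear: 2
  true in in: 2
  in hear in: 2
  in true in: 2
  … (15 more, each ≤ 2)

"in pull in", 4 times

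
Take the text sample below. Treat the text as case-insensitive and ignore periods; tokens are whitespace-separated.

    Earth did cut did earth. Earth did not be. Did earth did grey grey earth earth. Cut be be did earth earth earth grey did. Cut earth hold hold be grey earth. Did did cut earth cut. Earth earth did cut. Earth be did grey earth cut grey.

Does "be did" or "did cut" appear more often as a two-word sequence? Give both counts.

"did cut" (4 vs 3)

"be did": 3 occurrences
"did cut": 4 occurrences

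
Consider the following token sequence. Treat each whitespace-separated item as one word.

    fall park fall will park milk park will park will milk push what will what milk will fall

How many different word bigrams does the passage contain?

18 tokens → 17 bigram windows in total.
Repeated bigrams (each contributes count−1 duplicates):
  park will: 2
  will park: 2
2 duplicate windows → 17 − 2 = 15 distinct.

15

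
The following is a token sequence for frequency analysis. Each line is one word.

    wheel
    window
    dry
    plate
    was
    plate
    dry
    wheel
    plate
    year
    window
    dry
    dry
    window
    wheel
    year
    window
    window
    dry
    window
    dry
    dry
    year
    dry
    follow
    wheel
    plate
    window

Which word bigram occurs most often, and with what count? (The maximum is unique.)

"window dry", 4 times

Bigram frequencies (highest first):
  window dry: 4
  wheel plate: 2
  year window: 2
  dry dry: 2
  dry window: 2
  wheel window: 1
  … (14 more, each ≤ 1)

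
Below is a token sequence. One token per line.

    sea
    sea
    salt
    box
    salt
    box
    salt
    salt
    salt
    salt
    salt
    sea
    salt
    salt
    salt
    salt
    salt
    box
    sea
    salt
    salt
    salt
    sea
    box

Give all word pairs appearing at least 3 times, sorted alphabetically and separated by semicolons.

salt box; salt salt; sea salt

Bigram counts meeting the condition (at least 3 times):
  salt box: 3
  salt salt: 10
  sea salt: 3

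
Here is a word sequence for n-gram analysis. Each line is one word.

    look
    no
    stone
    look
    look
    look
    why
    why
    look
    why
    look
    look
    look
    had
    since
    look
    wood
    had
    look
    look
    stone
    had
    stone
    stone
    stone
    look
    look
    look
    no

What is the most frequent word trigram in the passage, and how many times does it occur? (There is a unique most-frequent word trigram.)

"look look look", 3 times

Trigram frequencies (highest first):
  look look look: 3
  stone look look: 2
  look no stone: 1
  no stone look: 1
  look look why: 1
  look why why: 1
  … (18 more, each ≤ 1)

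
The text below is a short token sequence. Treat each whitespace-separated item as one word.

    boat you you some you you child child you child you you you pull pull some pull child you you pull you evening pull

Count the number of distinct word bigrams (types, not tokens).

24 tokens → 23 bigram windows in total.
Repeated bigrams (each contributes count−1 duplicates):
  you you: 5
  child you: 3
  you child: 2
  you pull: 2
8 duplicate windows → 23 − 8 = 15 distinct.

15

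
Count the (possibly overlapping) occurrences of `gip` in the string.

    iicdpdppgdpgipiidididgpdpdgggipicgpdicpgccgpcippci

Sliding a length-3 window over the 50 characters (48 positions):
  position 12–14: gip
  position 29–31: gip

2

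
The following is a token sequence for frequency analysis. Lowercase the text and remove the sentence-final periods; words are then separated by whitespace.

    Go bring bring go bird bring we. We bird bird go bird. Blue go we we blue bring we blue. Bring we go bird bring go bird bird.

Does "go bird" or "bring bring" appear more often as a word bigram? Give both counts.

"go bird" (4 vs 1)

"go bird": 4 occurrences
"bring bring": 1 occurrence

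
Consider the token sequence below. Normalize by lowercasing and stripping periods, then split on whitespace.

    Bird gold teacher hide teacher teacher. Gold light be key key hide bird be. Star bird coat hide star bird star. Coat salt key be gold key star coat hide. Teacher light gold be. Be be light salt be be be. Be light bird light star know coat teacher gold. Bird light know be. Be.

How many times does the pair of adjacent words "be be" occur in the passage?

Scanning the 54 overlapping bigram windows for "be be":
  position 34–35: be be
  position 35–36: be be
  position 39–40: be be
  position 40–41: be be
  position 41–42: be be
  position 54–55: be be

6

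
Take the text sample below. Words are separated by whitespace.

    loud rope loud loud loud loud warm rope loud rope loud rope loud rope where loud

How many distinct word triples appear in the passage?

9

16 tokens → 14 trigram windows in total.
Repeated trigrams (each contributes count−1 duplicates):
  loud rope loud: 3
  rope loud rope: 3
  loud loud loud: 2
5 duplicate windows → 14 − 5 = 9 distinct.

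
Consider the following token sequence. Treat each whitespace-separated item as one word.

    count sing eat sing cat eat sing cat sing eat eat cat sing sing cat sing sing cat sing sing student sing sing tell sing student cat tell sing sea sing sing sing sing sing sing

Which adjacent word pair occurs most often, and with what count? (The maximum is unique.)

"sing sing", 9 times

Bigram frequencies (highest first):
  sing sing: 9
  sing cat: 4
  cat sing: 4
  sing eat: 2
  eat sing: 2
  sing student: 2
  … (11 more, each ≤ 2)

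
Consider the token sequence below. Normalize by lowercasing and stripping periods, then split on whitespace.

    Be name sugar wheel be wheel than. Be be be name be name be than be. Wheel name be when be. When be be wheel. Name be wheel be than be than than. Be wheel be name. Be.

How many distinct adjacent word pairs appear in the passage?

38 tokens → 37 bigram windows in total.
Repeated bigrams (each contributes count−1 duplicates):
  be wheel: 5
  name be: 5
  be name: 4
  than be: 4
  be be: 3
  be than: 3
  wheel be: 3
  be when: 2
  … (2 more repeated)
23 duplicate windows → 37 − 23 = 14 distinct.

14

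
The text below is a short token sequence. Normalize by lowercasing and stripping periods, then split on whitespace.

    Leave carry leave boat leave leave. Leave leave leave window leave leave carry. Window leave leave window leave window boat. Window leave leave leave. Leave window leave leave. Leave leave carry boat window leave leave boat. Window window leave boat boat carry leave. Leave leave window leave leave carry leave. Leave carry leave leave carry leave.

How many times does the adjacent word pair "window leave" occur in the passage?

Scanning the 55 overlapping bigram windows for "window leave":
  position 10–11: window leave
  position 14–15: window leave
  position 17–18: window leave
  position 21–22: window leave
  position 26–27: window leave
  position 33–34: window leave
  position 38–39: window leave
  position 46–47: window leave

8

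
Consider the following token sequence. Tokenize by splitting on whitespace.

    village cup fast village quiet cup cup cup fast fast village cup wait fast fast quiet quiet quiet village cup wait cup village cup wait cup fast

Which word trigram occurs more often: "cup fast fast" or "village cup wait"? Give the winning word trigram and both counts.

"cup fast fast": 1 occurrence
"village cup wait": 3 occurrences

"village cup wait" (3 vs 1)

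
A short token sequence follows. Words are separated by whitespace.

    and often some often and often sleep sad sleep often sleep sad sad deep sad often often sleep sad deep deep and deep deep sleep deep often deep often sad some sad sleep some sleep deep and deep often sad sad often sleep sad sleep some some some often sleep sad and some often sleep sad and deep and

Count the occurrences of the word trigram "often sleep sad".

Scanning the 57 overlapping trigram windows for "often sleep sad":
  position 6–8: often sleep sad
  position 10–12: often sleep sad
  position 17–19: often sleep sad
  position 42–44: often sleep sad
  position 49–51: often sleep sad
  position 54–56: often sleep sad

6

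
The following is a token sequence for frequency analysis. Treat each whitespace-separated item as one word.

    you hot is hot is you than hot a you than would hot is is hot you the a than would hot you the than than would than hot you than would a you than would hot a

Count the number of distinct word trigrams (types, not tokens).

38 tokens → 36 trigram windows in total.
Repeated trigrams (each contributes count−1 duplicates):
  than would hot: 3
  you than would: 3
  a you than: 2
  hot you the: 2
6 duplicate windows → 36 − 6 = 30 distinct.

30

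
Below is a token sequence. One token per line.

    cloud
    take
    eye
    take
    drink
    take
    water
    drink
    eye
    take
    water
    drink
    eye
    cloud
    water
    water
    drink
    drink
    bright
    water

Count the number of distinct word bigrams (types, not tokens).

14

20 tokens → 19 bigram windows in total.
Repeated bigrams (each contributes count−1 duplicates):
  water drink: 3
  drink eye: 2
  eye take: 2
  take water: 2
5 duplicate windows → 19 − 5 = 14 distinct.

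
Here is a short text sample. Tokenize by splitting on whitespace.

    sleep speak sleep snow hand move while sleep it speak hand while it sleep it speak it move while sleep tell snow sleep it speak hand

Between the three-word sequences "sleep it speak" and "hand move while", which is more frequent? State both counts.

"sleep it speak" (3 vs 1)

"sleep it speak": 3 occurrences
"hand move while": 1 occurrence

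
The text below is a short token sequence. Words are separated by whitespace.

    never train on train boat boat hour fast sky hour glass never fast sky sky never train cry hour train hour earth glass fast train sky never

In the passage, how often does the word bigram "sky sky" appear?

Scanning the 26 overlapping bigram windows for "sky sky":
  position 14–15: sky sky

1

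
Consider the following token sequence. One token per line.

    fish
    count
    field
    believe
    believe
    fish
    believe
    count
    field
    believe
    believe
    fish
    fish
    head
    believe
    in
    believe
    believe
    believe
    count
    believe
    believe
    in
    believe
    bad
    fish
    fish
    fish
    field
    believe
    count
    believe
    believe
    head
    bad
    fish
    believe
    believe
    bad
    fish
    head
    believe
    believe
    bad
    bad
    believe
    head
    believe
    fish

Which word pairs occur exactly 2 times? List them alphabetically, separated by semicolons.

Bigram counts meeting the condition (exactly 2 times):
  believe head: 2
  believe in: 2
  count believe: 2
  count field: 2
  fish believe: 2
  fish head: 2
  in believe: 2

believe head; believe in; count believe; count field; fish believe; fish head; in believe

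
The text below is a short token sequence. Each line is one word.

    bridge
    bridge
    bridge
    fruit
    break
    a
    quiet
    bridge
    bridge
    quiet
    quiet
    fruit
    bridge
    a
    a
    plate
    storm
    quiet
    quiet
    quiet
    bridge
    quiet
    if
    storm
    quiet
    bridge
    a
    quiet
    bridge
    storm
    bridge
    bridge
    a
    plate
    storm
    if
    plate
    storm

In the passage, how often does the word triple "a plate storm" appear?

2

Scanning the 36 overlapping trigram windows for "a plate storm":
  position 15–17: a plate storm
  position 33–35: a plate storm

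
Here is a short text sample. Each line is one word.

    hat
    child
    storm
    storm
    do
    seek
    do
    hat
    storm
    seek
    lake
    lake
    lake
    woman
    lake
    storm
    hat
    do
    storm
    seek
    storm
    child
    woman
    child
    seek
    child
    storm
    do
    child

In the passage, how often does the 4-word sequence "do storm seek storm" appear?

1

Scanning the 26 overlapping 4-gram windows for "do storm seek storm":
  position 18–21: do storm seek storm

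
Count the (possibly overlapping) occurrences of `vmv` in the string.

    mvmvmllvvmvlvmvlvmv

Sliding a length-3 window over the 19 characters (17 positions):
  position 2–4: vmv
  position 9–11: vmv
  position 13–15: vmv
  position 17–19: vmv

4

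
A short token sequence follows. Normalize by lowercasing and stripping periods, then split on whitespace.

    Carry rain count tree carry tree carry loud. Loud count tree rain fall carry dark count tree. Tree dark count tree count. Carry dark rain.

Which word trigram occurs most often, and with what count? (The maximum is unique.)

Trigram frequencies (highest first):
  dark count tree: 2
  carry rain count: 1
  rain count tree: 1
  count tree carry: 1
  tree carry tree: 1
  carry tree carry: 1
  … (16 more, each ≤ 1)

"dark count tree", 2 times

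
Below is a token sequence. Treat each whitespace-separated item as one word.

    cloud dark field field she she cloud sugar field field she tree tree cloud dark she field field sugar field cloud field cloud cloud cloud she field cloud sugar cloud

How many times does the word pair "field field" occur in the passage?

3

Scanning the 29 overlapping bigram windows for "field field":
  position 3–4: field field
  position 9–10: field field
  position 17–18: field field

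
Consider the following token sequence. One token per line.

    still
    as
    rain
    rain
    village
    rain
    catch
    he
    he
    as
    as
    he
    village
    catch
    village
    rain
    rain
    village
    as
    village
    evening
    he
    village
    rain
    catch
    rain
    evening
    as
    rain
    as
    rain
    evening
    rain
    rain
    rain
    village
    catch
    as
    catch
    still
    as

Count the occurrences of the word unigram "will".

Scanning the 41 tokens for "will":
  (none found)

0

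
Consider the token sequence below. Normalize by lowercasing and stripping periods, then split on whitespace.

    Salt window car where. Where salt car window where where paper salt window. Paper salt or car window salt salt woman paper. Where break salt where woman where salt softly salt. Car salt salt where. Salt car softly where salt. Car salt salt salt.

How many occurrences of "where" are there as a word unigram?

9

Scanning the 44 tokens for "where":
  position 4: where
  position 5: where
  position 9: where
  position 10: where
  position 23: where
  position 26: where
  position 28: where
  position 35: where
  position 39: where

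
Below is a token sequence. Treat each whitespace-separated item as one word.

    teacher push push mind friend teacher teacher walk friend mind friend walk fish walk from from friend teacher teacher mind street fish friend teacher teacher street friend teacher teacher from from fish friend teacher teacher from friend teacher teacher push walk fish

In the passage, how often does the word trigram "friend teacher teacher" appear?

Scanning the 40 overlapping trigram windows for "friend teacher teacher":
  position 5–7: friend teacher teacher
  position 17–19: friend teacher teacher
  position 23–25: friend teacher teacher
  position 27–29: friend teacher teacher
  position 33–35: friend teacher teacher
  position 37–39: friend teacher teacher

6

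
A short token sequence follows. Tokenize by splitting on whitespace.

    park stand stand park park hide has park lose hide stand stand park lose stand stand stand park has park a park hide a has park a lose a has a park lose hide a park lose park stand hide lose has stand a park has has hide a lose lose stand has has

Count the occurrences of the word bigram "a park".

4

Scanning the 53 overlapping bigram windows for "a park":
  position 21–22: a park
  position 31–32: a park
  position 35–36: a park
  position 44–45: a park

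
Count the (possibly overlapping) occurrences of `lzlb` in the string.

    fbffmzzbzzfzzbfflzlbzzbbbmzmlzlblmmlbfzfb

2

Sliding a length-4 window over the 41 characters (38 positions):
  position 17–20: lzlb
  position 29–32: lzlb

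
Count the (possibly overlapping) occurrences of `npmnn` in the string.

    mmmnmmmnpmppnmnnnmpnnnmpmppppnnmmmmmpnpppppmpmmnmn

Sliding a length-5 window over the 50 characters (46 positions):
  (no match at any position)

0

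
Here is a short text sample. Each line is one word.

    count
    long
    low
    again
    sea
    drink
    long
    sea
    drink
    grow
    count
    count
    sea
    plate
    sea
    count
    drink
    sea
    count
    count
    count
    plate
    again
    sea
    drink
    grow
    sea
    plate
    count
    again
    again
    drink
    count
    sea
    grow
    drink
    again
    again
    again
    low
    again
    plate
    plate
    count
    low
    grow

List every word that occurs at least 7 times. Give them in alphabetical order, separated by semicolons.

again; count; sea

Unigram counts meeting the condition (at least 7 times):
  again: 8
  count: 10
  sea: 8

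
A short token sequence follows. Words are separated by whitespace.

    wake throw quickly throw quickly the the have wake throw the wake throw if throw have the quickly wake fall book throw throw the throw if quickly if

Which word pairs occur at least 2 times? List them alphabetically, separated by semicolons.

Bigram counts meeting the condition (at least 2 times):
  throw if: 2
  throw quickly: 2
  throw the: 2
  wake throw: 3

throw if; throw quickly; throw the; wake throw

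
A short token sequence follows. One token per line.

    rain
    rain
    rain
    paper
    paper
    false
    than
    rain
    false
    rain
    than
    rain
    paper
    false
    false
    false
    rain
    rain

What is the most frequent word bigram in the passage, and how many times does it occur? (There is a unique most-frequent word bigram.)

"rain rain", 3 times

Bigram frequencies (highest first):
  rain rain: 3
  rain paper: 2
  paper false: 2
  than rain: 2
  false rain: 2
  false false: 2
  … (4 more, each ≤ 1)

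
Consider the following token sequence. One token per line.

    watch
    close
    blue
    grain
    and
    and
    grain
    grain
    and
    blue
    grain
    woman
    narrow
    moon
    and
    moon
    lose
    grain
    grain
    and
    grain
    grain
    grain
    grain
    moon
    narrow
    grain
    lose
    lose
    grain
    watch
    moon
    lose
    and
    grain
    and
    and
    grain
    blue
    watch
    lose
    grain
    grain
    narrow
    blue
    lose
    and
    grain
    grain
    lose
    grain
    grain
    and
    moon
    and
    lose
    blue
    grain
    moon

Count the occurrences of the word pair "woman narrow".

Scanning the 58 overlapping bigram windows for "woman narrow":
  position 12–13: woman narrow

1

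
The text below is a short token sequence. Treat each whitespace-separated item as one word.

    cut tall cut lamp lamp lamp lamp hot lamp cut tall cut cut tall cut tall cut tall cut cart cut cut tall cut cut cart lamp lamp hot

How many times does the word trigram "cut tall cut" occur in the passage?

6

Scanning the 27 overlapping trigram windows for "cut tall cut":
  position 1–3: cut tall cut
  position 10–12: cut tall cut
  position 13–15: cut tall cut
  position 15–17: cut tall cut
  position 17–19: cut tall cut
  position 22–24: cut tall cut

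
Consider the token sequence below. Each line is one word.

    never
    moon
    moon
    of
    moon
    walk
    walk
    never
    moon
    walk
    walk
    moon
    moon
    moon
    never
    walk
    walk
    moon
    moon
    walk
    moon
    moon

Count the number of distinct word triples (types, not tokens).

16

22 tokens → 20 trigram windows in total.
Repeated trigrams (each contributes count−1 duplicates):
  walk moon moon: 3
  moon walk walk: 2
  walk walk moon: 2
4 duplicate windows → 20 − 4 = 16 distinct.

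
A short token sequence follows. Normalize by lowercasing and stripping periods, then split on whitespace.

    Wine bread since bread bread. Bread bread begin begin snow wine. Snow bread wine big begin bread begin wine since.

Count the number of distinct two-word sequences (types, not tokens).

16

20 tokens → 19 bigram windows in total.
Repeated bigrams (each contributes count−1 duplicates):
  bread bread: 3
  bread begin: 2
3 duplicate windows → 19 − 3 = 16 distinct.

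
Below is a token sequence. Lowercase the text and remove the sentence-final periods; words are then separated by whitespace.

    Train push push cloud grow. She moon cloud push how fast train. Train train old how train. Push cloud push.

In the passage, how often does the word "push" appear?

Scanning the 20 tokens for "push":
  position 2: push
  position 3: push
  position 9: push
  position 18: push
  position 20: push

5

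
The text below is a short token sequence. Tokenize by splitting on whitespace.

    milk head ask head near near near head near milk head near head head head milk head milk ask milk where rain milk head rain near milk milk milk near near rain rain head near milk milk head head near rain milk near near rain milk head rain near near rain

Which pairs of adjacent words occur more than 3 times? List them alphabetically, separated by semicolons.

Bigram counts meeting the condition (more than 3 times):
  head near: 5
  milk head: 6
  near near: 5
  near rain: 4

head near; milk head; near near; near rain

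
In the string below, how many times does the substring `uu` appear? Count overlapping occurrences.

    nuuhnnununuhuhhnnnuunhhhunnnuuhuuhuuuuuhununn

8

Sliding a length-2 window over the 45 characters (44 positions):
  position 2–3: uu
  position 19–20: uu
  position 29–30: uu
  position 32–33: uu
  position 35–36: uu
  position 36–37: uu
  position 37–38: uu
  position 38–39: uu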